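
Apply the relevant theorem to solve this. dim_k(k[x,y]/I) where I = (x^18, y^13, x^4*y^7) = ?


k[x,y]/I, I = (x^18, y^13, x^4*y^7)
Rect: 18x13=234. Corner: (18-4)x(13-7)=84.
dim = 234-84 = 150


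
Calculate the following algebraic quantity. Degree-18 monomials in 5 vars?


C(d+n-1,n-1)=C(22,4)=7315


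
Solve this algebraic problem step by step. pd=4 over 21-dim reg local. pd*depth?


pd+depth=21
depth=21-4=17
pd*depth=4*17=68


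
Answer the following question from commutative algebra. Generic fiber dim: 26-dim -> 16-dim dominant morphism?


dim(fiber)=dim(X)-dim(Y)=26-16=10


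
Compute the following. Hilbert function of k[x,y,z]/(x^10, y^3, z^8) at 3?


Need i<10, j<3, k<8 with i+j+k=3.
For each i, j ranges over max(0,3-i-7)..min(2,3-i):
  i=0: j in [0,2] -> 3
  i=1: j in [0,2] -> 3
  i=2: j in [0,1] -> 2
  i=3: j in [0,0] -> 1
H(3) = 3+3+2+1 = 9


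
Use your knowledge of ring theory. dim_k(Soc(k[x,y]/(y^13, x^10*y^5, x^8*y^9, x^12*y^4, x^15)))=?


Socle = ann(m) = span of standard monomials u with x*u, y*u in I (staircase corners).
Minimal generators: x^15, x^12*y^4, x^10*y^5, x^8*y^9, y^13
Corners: x^7y^12, x^9y^8, x^11y^4, x^14y^3
Socle dim=4


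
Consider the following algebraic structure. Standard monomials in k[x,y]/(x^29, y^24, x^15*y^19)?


k[x,y]/I, I = (x^29, y^24, x^15*y^19)
Rect: 29x24=696. Corner: (29-15)x(24-19)=70.
dim = 696-70 = 626


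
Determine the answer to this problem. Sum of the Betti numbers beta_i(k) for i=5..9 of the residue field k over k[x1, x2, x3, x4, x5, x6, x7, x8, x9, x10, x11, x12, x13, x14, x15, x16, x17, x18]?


Koszul resolution: beta_i(k)=C(n,i), n=18
C(18,5)=8568, C(18,6)=18564, C(18,7)=31824, C(18,8)=43758, C(18,9)=48620
Sum=151334


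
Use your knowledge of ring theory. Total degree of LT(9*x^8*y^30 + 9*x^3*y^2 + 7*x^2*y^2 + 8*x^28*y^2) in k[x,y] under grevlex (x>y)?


LT: 9*x^8*y^30
deg_x=8, deg_y=30
Total=8+30=38


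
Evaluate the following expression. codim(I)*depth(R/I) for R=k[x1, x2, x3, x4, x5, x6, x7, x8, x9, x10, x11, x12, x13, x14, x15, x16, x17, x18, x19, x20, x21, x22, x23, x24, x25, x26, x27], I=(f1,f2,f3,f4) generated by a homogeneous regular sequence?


codim=4, depth=dim(R/I)=27-4=23
Product=4*23=92


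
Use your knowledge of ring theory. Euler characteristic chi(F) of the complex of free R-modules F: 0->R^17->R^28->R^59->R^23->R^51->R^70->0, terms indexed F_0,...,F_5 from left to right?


chi = sum (-1)^i * rank:
(-1)^0*17=17
(-1)^1*28=-28
(-1)^2*59=59
(-1)^3*23=-23
(-1)^4*51=51
(-1)^5*70=-70
chi=6


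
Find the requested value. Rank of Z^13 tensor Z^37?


rank(M(x)N) = rank(M)*rank(N)
13*37 = 481


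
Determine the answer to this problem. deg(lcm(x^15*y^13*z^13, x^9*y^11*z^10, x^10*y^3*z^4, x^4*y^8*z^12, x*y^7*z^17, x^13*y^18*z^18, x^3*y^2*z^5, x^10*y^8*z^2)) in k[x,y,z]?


lcm = componentwise max:
x: max(15,9,10,4,1,13,3,10)=15
y: max(13,11,3,8,7,18,2,8)=18
z: max(13,10,4,12,17,18,5,2)=18
Total=15+18+18=51


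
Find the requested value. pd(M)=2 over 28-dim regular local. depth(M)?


pd+depth=depth(R)=28
depth=28-2=26


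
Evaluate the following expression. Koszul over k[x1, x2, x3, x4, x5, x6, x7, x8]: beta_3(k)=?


C(n,i)=C(8,3)=56


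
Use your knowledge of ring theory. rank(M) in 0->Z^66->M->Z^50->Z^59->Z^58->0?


Alt sum=0:
(-1)^0*66 + (-1)^1*? + (-1)^2*50 + (-1)^3*59 + (-1)^4*58=0
rank(M)=115


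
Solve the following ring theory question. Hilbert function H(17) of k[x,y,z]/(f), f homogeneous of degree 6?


C(19,2)-C(13,2)=171-78=93


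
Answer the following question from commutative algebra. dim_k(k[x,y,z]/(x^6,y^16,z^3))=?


Basis: x^iy^jz^k, i<6,j<16,k<3
6*16*3=288


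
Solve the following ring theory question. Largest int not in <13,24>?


gcd(13,24)=1 => F=ab-a-b=13*24-13-24=312-37=275


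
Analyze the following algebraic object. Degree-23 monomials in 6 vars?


C(d+n-1,n-1)=C(28,5)=98280


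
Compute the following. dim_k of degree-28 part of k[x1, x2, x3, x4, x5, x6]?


C(d+n-1,n-1)=C(33,5)=237336


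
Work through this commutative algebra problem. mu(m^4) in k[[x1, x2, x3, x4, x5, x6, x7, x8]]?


C(n+d-1,d)=C(11,4)=330


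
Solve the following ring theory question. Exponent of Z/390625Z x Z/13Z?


Exponent = lcm of the cyclic orders; pairwise coprime => product.
5^8*13^1=390625*13=5078125


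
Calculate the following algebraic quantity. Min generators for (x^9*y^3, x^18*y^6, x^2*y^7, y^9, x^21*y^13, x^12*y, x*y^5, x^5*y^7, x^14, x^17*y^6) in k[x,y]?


Remove redundant (divisible by others).
x^21*y^13 redundant.
x^2*y^7 redundant.
x^17*y^6 redundant.
x^5*y^7 redundant.
x^18*y^6 redundant.
Min: x^14, x^12*y, x^9*y^3, x*y^5, y^9
Count=5


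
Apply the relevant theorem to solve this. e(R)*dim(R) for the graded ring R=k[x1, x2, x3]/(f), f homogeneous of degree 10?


e(R)=deg(f)=10, dim(R)=3-1=2
e*dim=10*2=20


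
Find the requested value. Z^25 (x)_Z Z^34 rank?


rank(M(x)N) = rank(M)*rank(N)
25*34 = 850


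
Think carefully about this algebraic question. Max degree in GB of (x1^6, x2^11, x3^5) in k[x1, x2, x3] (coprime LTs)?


Pure powers, coprime LTs => already GB.
Degrees: 6, 11, 5
Max=11


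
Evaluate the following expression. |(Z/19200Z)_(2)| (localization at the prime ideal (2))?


2-primary part: 19200=2^8*75
Size=2^8=256


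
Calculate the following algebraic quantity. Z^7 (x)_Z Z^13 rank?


rank(M(x)N) = rank(M)*rank(N)
7*13 = 91


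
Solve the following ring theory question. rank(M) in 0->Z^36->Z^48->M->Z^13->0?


Alt sum=0:
(-1)^0*36 + (-1)^1*48 + (-1)^2*? + (-1)^3*13=0
rank(M)=25


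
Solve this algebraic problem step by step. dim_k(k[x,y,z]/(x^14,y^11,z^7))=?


Basis: x^iy^jz^k, i<14,j<11,k<7
14*11*7=1078


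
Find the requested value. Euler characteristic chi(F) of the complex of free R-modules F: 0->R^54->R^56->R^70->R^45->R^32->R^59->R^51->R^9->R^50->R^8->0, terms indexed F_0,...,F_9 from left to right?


chi = sum (-1)^i * rank:
(-1)^0*54=54
(-1)^1*56=-56
(-1)^2*70=70
(-1)^3*45=-45
(-1)^4*32=32
(-1)^5*59=-59
(-1)^6*51=51
(-1)^7*9=-9
(-1)^8*50=50
(-1)^9*8=-8
chi=80


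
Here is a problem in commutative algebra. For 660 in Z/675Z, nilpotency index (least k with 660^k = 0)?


660^k mod 675:
k=1: 660
k=2: 225
k=3: 0
First zero at k = 3


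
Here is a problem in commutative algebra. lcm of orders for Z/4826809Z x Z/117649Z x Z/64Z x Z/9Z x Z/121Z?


Exponent = lcm of the cyclic orders; pairwise coprime => product.
13^6*7^6*2^6*3^2*11^2=4826809*117649*64*9*121=39578215390249536


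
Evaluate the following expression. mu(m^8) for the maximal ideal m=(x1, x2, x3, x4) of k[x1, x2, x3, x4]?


Graded Nakayama: mu(m^d) = dim_k (m^d/m^(d+1)) = #degree-8 monomials in 4 vars
C(n+d-1,d)=C(11,8)=165


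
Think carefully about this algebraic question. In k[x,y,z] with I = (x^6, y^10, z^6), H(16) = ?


Need i<6, j<10, k<6 with i+j+k=16.
For each i, j ranges over max(0,16-i-5)..min(9,16-i):
  i=0: j in [11,9] -> 0
  i=1: j in [10,9] -> 0
  i=2: j in [9,9] -> 1
  i=3: j in [8,9] -> 2
  i=4: j in [7,9] -> 3
  i=5: j in [6,9] -> 4
H(16) = 0+0+1+2+3+4 = 10


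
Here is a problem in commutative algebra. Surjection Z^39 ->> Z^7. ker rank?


rank(ker) = 39-7 = 32


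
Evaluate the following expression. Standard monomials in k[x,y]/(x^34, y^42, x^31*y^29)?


k[x,y]/I, I = (x^34, y^42, x^31*y^29)
Rect: 34x42=1428. Corner: (34-31)x(42-29)=39.
dim = 1428-39 = 1389


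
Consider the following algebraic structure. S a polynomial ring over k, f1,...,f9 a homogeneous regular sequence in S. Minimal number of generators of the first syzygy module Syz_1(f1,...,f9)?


Regular sequence => Koszul complex is the minimal free resolution.
Syz_1 minimally generated by Koszul relations f_i*e_j - f_j*e_i (i<j): mu(Syz_1) = beta_2 = C(m,2) = m(m-1)/2
m=9
9*8/2 = 36


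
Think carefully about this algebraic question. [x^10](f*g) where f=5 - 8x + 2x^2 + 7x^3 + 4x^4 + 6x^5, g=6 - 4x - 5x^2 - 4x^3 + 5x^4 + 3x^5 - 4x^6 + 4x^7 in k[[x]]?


[x^10] = sum a_i*b_j, i+j=10
  7*4=28
  4*-4=-16
  6*3=18
Sum=30


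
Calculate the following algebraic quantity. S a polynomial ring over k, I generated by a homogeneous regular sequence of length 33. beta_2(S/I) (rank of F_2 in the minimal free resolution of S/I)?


Regular sequence => Koszul complex is the minimal free resolution.
Syz_1 minimally generated by Koszul relations f_i*e_j - f_j*e_i (i<j): mu(Syz_1) = beta_2 = C(m,2) = m(m-1)/2
m=33
33*32/2 = 528


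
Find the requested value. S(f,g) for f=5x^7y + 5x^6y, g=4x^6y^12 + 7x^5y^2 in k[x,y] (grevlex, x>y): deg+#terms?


LT(f)=5x^7y, LT(g)=4x^6y^12
lcm(LM)=x^7y^12
S(f,g) (scaled by 20 to clear denominators) = 4y^11*f - 5x*g = 20x^6y^12 - 35x^6y^2
2 terms, deg 18.
18+2=20


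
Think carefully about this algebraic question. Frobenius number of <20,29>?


gcd(20,29)=1 => F=ab-a-b=20*29-20-29=580-49=531


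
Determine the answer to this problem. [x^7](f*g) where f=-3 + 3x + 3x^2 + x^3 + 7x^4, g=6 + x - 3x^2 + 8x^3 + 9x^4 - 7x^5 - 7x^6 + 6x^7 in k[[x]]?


[x^7] = sum a_i*b_j, i+j=7
  -3*6=-18
  3*-7=-21
  3*-7=-21
  1*9=9
  7*8=56
Sum=5


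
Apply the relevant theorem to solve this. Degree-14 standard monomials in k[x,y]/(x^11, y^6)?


k[x,y], I = (x^11, y^6), d = 14
Need i < 11 and d-i < 6.
Range: 9 <= i <= 10.
H(14) = 2


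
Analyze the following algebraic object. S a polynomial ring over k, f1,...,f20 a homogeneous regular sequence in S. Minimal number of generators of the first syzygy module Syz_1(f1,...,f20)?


Regular sequence => Koszul complex is the minimal free resolution.
Syz_1 minimally generated by Koszul relations f_i*e_j - f_j*e_i (i<j): mu(Syz_1) = beta_2 = C(m,2) = m(m-1)/2
m=20
20*19/2 = 190


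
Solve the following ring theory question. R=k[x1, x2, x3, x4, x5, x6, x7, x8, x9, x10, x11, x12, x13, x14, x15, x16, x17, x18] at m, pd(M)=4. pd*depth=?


pd+depth=18
depth=18-4=14
pd*depth=4*14=56


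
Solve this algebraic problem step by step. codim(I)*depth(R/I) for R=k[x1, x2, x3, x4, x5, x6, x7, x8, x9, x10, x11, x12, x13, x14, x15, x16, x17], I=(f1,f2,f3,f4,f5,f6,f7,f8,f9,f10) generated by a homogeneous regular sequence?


codim=10, depth=dim(R/I)=17-10=7
Product=10*7=70


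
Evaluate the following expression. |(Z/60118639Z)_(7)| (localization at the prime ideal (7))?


7-primary part: 60118639=7^7*73
Size=7^7=823543


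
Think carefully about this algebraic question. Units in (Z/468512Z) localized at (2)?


Local ring = Z/32Z.
phi(32) = 2^4*(2-1) = 16


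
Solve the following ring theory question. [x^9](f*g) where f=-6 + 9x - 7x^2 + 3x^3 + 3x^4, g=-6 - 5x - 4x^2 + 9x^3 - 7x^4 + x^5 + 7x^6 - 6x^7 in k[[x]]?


[x^9] = sum a_i*b_j, i+j=9
  -7*-6=42
  3*7=21
  3*1=3
Sum=66


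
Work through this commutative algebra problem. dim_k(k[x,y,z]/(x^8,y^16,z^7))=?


Basis: x^iy^jz^k, i<8,j<16,k<7
8*16*7=896


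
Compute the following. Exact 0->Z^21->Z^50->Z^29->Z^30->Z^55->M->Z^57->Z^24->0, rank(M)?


Alt sum=0:
(-1)^0*21 + (-1)^1*50 + (-1)^2*29 + (-1)^3*30 + (-1)^4*55 + (-1)^5*? + (-1)^6*57 + (-1)^7*24=0
rank(M)=58


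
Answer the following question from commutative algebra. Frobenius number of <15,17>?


gcd(15,17)=1 => F=ab-a-b=15*17-15-17=255-32=223


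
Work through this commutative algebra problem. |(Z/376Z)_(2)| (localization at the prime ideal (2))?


2-primary part: 376=2^3*47
Size=2^3=8


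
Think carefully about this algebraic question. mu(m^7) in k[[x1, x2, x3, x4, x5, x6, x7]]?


C(n+d-1,d)=C(13,7)=1716


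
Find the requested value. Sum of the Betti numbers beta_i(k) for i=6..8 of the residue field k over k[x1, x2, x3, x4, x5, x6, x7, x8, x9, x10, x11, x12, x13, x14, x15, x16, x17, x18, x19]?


Koszul resolution: beta_i(k)=C(n,i), n=19
C(19,6)=27132, C(19,7)=50388, C(19,8)=75582
Sum=153102


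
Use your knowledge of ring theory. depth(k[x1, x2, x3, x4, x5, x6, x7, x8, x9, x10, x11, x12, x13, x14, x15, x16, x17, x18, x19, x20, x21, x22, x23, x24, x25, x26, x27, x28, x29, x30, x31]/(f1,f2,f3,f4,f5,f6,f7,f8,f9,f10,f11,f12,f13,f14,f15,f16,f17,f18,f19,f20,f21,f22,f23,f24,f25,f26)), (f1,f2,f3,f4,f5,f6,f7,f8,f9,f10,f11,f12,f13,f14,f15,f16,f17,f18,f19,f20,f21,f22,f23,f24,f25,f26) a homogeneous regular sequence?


depth(R)=31
depth(R/I)=31-26=5


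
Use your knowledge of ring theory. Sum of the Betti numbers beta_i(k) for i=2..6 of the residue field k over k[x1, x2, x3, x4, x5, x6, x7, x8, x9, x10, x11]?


Koszul resolution: beta_i(k)=C(n,i), n=11
C(11,2)=55, C(11,3)=165, C(11,4)=330, C(11,5)=462, C(11,6)=462
Sum=1474


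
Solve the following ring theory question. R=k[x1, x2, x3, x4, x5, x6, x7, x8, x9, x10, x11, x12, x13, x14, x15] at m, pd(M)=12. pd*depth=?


pd+depth=15
depth=15-12=3
pd*depth=12*3=36


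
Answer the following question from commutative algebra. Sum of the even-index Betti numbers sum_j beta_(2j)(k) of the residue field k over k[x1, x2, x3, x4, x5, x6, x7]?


Koszul resolution: beta_i(k)=C(n,i), n=7
sum_even C(7,i) = 2^(n-1) = 2^6 = 64


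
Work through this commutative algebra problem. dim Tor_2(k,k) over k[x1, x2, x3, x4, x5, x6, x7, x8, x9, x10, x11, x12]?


Koszul: C(n,i)=C(12,2)=66


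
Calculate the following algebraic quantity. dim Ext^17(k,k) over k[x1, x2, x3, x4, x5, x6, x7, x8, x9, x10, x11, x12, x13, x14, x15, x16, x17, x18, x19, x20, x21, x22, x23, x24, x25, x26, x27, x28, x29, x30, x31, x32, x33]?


C(n,i)=C(33,17)=1166803110


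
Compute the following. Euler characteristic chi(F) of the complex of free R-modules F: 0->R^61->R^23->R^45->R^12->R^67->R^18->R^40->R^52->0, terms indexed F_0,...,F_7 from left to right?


chi = sum (-1)^i * rank:
(-1)^0*61=61
(-1)^1*23=-23
(-1)^2*45=45
(-1)^3*12=-12
(-1)^4*67=67
(-1)^5*18=-18
(-1)^6*40=40
(-1)^7*52=-52
chi=108


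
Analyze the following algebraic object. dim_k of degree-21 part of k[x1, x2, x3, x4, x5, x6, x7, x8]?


C(d+n-1,n-1)=C(28,7)=1184040


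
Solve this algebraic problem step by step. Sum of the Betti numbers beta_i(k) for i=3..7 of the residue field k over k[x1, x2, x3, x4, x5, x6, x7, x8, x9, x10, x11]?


Koszul resolution: beta_i(k)=C(n,i), n=11
C(11,3)=165, C(11,4)=330, C(11,5)=462, C(11,6)=462, C(11,7)=330
Sum=1749


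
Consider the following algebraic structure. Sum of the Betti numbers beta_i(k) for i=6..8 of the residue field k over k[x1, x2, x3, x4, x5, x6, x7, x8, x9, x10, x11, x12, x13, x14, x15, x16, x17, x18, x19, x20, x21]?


Koszul resolution: beta_i(k)=C(n,i), n=21
C(21,6)=54264, C(21,7)=116280, C(21,8)=203490
Sum=374034


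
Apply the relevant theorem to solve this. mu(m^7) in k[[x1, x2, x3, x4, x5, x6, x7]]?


C(n+d-1,d)=C(13,7)=1716


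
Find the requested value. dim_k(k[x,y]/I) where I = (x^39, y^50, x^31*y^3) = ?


k[x,y]/I, I = (x^39, y^50, x^31*y^3)
Rect: 39x50=1950. Corner: (39-31)x(50-3)=376.
dim = 1950-376 = 1574


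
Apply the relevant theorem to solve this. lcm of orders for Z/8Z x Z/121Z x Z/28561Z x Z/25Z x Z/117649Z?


Exponent = lcm of the cyclic orders; pairwise coprime => product.
2^3*11^2*13^4*5^2*7^6=8*121*28561*25*117649=81316188753800


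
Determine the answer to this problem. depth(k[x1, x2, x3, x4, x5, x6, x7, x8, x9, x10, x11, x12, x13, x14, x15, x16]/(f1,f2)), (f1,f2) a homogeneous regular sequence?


depth(R)=16
depth(R/I)=16-2=14


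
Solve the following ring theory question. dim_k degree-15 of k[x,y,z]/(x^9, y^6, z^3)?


Need i<9, j<6, k<3 with i+j+k=15.
For each i, j ranges over max(0,15-i-2)..min(5,15-i):
  i=0: j in [13,5] -> 0
  i=1: j in [12,5] -> 0
  i=2: j in [11,5] -> 0
  i=3: j in [10,5] -> 0
  i=4: j in [9,5] -> 0
  i=5: j in [8,5] -> 0
  i=6: j in [7,5] -> 0
  i=7: j in [6,5] -> 0
  i=8: j in [5,5] -> 1
H(15) = 0+0+0+0+0+0+0+0+1 = 1


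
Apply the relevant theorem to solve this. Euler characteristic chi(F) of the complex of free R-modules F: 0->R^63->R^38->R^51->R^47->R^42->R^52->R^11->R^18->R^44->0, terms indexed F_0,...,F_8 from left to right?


chi = sum (-1)^i * rank:
(-1)^0*63=63
(-1)^1*38=-38
(-1)^2*51=51
(-1)^3*47=-47
(-1)^4*42=42
(-1)^5*52=-52
(-1)^6*11=11
(-1)^7*18=-18
(-1)^8*44=44
chi=56


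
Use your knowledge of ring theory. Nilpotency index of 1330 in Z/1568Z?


1330^k mod 1568:
k=1: 1330
k=2: 196
k=3: 392
k=4: 784
k=5: 0
First zero at k = 5


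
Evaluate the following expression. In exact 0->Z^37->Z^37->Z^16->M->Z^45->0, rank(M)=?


Alt sum=0:
(-1)^0*37 + (-1)^1*37 + (-1)^2*16 + (-1)^3*? + (-1)^4*45=0
rank(M)=61


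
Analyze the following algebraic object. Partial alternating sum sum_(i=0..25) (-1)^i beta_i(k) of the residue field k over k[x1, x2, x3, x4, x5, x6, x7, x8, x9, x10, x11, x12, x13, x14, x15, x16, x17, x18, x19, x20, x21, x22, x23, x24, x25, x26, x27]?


Koszul resolution: beta_i(k)=C(n,i), n=27
sum_(i=0..p) (-1)^i C(n,i) = (-1)^p C(n-1,p)
(-1)^25*C(26,25) = (-1)^25*26 = -26


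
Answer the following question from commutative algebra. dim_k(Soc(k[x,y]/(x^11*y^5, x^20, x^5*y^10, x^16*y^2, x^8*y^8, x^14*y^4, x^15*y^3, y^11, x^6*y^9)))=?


Socle = ann(m) = span of standard monomials u with x*u, y*u in I (staircase corners).
Minimal generators: x^20, x^16*y^2, x^15*y^3, x^14*y^4, x^11*y^5, x^8*y^8, x^6*y^9, x^5*y^10, y^11
Corners: x^4y^10, x^5y^9, x^7y^8, x^10y^7, x^13y^4, x^14y^3, x^15y^2, x^19y
Socle dim=8


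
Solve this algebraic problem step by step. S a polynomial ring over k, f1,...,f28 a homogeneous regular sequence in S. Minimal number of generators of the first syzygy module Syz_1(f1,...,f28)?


Regular sequence => Koszul complex is the minimal free resolution.
Syz_1 minimally generated by Koszul relations f_i*e_j - f_j*e_i (i<j): mu(Syz_1) = beta_2 = C(m,2) = m(m-1)/2
m=28
28*27/2 = 378


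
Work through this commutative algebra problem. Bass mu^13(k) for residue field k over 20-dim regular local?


C(n,i)=C(20,13)=77520


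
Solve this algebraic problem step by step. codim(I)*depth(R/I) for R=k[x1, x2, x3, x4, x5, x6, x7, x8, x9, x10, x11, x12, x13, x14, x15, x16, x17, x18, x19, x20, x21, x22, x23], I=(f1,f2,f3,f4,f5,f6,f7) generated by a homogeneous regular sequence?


codim=7, depth=dim(R/I)=23-7=16
Product=7*16=112


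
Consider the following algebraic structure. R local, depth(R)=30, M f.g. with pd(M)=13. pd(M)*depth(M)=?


pd+depth=30
depth=30-13=17
pd*depth=13*17=221


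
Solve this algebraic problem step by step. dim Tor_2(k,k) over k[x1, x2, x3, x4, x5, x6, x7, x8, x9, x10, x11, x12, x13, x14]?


Koszul: C(n,i)=C(14,2)=91


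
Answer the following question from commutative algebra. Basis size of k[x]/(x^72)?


Basis: 1,x,...,x^71
dim=72


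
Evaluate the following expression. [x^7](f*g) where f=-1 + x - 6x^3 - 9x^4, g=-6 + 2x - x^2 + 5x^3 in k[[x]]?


[x^7] = sum a_i*b_j, i+j=7
  -9*5=-45
Sum=-45


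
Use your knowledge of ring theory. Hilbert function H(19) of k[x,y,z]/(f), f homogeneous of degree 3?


C(21,2)-C(18,2)=210-153=57


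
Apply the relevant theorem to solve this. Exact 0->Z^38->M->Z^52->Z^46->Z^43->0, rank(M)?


Alt sum=0:
(-1)^0*38 + (-1)^1*? + (-1)^2*52 + (-1)^3*46 + (-1)^4*43=0
rank(M)=87


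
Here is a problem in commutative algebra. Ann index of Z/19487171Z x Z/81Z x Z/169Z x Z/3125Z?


Exponent = lcm of the cyclic orders; pairwise coprime => product.
11^7*3^4*13^2*5^5=19487171*81*169*3125=833624636934375


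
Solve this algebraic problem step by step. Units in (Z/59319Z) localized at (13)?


Local ring = Z/2197Z.
phi(2197) = 13^2*(13-1) = 2028


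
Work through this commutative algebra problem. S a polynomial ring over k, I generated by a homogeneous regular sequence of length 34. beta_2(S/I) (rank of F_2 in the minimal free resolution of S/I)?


Regular sequence => Koszul complex is the minimal free resolution.
Syz_1 minimally generated by Koszul relations f_i*e_j - f_j*e_i (i<j): mu(Syz_1) = beta_2 = C(m,2) = m(m-1)/2
m=34
34*33/2 = 561


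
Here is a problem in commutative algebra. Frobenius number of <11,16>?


gcd(11,16)=1 => F=ab-a-b=11*16-11-16=176-27=149


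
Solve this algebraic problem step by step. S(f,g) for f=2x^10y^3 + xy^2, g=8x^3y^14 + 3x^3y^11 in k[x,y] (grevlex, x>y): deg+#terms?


LT(f)=2x^10y^3, LT(g)=8x^3y^14
lcm(LM)=x^10y^14
S(f,g) (scaled by 16 to clear denominators) = 8y^11*f - 2x^7*g = -6x^10y^11 + 8xy^13
2 terms, deg 21.
21+2=23


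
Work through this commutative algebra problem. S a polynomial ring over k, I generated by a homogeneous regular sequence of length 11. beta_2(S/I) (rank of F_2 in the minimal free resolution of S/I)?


Regular sequence => Koszul complex is the minimal free resolution.
Syz_1 minimally generated by Koszul relations f_i*e_j - f_j*e_i (i<j): mu(Syz_1) = beta_2 = C(m,2) = m(m-1)/2
m=11
11*10/2 = 55


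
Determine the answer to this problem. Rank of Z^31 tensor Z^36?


rank(M(x)N) = rank(M)*rank(N)
31*36 = 1116


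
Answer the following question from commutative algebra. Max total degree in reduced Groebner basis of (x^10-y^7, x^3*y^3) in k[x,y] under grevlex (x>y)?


LT(f1)=x^10, LT(f2)=x^3y^3, lcm=x^10y^3
S(f1,f2) = y^3*f1 - x^7*f2 = -y^10
Reduced GB = {f1, f2, y^10}; degrees 10, 6, 10
Max = 10


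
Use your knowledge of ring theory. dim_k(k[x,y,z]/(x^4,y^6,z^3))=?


Basis: x^iy^jz^k, i<4,j<6,k<3
4*6*3=72


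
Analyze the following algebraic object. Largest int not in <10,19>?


gcd(10,19)=1 => F=ab-a-b=10*19-10-19=190-29=161


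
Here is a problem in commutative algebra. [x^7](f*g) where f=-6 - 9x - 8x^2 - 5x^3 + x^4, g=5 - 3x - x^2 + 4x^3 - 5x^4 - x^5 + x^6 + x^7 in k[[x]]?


[x^7] = sum a_i*b_j, i+j=7
  -6*1=-6
  -9*1=-9
  -8*-1=8
  -5*-5=25
  1*4=4
Sum=22


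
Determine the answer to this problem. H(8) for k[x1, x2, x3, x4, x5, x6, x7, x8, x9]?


C(d+n-1,n-1)=C(16,8)=12870


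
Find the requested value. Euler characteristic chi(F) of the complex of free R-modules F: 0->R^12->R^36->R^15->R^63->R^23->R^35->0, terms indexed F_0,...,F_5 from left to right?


chi = sum (-1)^i * rank:
(-1)^0*12=12
(-1)^1*36=-36
(-1)^2*15=15
(-1)^3*63=-63
(-1)^4*23=23
(-1)^5*35=-35
chi=-84


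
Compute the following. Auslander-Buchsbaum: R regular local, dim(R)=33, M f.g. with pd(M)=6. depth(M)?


pd+depth=depth(R)=33
depth=33-6=27


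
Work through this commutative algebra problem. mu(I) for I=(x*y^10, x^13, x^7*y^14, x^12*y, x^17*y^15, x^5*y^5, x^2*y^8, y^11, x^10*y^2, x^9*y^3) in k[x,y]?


Remove redundant (divisible by others).
x^7*y^14 redundant.
x^17*y^15 redundant.
Min: x^13, x^12*y, x^10*y^2, x^9*y^3, x^5*y^5, x^2*y^8, x*y^10, y^11
Count=8


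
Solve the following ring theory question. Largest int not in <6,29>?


gcd(6,29)=1 => F=ab-a-b=6*29-6-29=174-35=139


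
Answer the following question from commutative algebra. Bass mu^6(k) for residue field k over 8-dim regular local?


C(n,i)=C(8,6)=28


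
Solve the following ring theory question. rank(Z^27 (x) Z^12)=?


rank(M(x)N) = rank(M)*rank(N)
27*12 = 324


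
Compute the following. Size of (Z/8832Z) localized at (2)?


2-primary part: 8832=2^7*69
Size=2^7=128


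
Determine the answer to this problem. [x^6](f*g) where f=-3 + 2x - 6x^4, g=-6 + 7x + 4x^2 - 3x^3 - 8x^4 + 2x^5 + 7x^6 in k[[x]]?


[x^6] = sum a_i*b_j, i+j=6
  -3*7=-21
  2*2=4
  -6*4=-24
Sum=-41


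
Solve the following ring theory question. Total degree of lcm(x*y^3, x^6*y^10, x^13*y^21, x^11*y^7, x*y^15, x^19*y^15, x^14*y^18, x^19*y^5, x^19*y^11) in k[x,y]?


lcm = componentwise max:
x: max(1,6,13,11,1,19,14,19,19)=19
y: max(3,10,21,7,15,15,18,5,11)=21
Total=19+21=40


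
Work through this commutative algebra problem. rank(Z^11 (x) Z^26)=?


rank(M(x)N) = rank(M)*rank(N)
11*26 = 286


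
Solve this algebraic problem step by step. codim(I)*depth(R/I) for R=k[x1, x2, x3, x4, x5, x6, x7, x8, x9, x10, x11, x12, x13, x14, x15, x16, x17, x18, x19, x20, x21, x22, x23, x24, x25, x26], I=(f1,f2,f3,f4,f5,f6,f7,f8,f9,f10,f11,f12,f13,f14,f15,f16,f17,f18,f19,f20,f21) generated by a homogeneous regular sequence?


codim=21, depth=dim(R/I)=26-21=5
Product=21*5=105


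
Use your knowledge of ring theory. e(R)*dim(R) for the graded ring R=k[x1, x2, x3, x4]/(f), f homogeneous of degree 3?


e(R)=deg(f)=3, dim(R)=4-1=3
e*dim=3*3=9


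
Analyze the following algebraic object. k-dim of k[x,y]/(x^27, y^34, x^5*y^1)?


k[x,y]/I, I = (x^27, y^34, x^5*y^1)
Rect: 27x34=918. Corner: (27-5)x(34-1)=726.
dim = 918-726 = 192


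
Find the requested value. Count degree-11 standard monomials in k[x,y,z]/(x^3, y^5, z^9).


Need i<3, j<5, k<9 with i+j+k=11.
For each i, j ranges over max(0,11-i-8)..min(4,11-i):
  i=0: j in [3,4] -> 2
  i=1: j in [2,4] -> 3
  i=2: j in [1,4] -> 4
H(11) = 2+3+4 = 9


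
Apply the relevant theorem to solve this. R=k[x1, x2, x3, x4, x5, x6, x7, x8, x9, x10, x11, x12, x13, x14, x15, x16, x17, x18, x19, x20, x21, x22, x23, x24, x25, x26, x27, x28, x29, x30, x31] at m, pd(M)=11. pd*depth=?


pd+depth=31
depth=31-11=20
pd*depth=11*20=220


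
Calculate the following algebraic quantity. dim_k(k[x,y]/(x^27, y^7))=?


Basis: x^i*y^j, i<27, j<7
27*7=189


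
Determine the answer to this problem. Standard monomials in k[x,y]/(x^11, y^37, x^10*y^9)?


k[x,y]/I, I = (x^11, y^37, x^10*y^9)
Rect: 11x37=407. Corner: (11-10)x(37-9)=28.
dim = 407-28 = 379


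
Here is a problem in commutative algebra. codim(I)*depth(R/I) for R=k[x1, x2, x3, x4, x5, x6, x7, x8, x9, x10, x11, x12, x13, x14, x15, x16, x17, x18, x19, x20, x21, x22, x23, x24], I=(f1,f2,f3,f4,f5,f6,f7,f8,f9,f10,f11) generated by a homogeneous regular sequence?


codim=11, depth=dim(R/I)=24-11=13
Product=11*13=143


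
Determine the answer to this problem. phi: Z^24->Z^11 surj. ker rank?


rank(ker) = 24-11 = 13


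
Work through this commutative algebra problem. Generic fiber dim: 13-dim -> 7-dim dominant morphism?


dim(fiber)=dim(X)-dim(Y)=13-7=6


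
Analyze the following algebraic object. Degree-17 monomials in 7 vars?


C(d+n-1,n-1)=C(23,6)=100947


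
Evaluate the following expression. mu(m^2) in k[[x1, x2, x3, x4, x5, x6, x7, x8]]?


C(n+d-1,d)=C(9,2)=36


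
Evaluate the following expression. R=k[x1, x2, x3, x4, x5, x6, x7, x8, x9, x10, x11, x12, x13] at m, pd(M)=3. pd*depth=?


pd+depth=13
depth=13-3=10
pd*depth=3*10=30


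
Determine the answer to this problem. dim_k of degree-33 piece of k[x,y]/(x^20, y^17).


k[x,y], I = (x^20, y^17), d = 33
Need i < 20 and d-i < 17.
Range: 17 <= i <= 19.
H(33) = 3


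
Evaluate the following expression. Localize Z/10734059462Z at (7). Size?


7-primary part: 10734059462=7^10*38
Size=7^10=282475249


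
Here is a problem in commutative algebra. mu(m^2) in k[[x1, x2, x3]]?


C(n+d-1,d)=C(4,2)=6


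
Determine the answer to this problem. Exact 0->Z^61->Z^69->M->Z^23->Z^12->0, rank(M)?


Alt sum=0:
(-1)^0*61 + (-1)^1*69 + (-1)^2*? + (-1)^3*23 + (-1)^4*12=0
rank(M)=19


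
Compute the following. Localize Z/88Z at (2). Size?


2-primary part: 88=2^3*11
Size=2^3=8


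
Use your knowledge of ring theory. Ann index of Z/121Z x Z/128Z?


Exponent = lcm of the cyclic orders; pairwise coprime => product.
11^2*2^7=121*128=15488


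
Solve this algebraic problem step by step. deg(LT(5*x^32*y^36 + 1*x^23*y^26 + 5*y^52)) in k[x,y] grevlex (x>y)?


LT: 5*x^32*y^36
deg_x=32, deg_y=36
Total=32+36=68


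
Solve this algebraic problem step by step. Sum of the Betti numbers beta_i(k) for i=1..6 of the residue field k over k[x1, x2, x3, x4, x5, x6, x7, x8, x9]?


Koszul resolution: beta_i(k)=C(n,i), n=9
C(9,1)=9, C(9,2)=36, C(9,3)=84, C(9,4)=126, C(9,5)=126, C(9,6)=84
Sum=465


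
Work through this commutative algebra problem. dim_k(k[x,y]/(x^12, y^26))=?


Basis: x^i*y^j, i<12, j<26
12*26=312


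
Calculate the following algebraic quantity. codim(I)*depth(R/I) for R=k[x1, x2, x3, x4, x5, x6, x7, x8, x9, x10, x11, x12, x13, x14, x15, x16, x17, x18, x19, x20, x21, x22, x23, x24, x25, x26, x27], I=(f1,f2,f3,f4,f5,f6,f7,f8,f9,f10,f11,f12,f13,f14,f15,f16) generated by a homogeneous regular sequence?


codim=16, depth=dim(R/I)=27-16=11
Product=16*11=176


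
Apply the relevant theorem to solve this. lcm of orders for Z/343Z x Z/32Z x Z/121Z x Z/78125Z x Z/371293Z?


Exponent = lcm of the cyclic orders; pairwise coprime => product.
7^3*2^5*11^2*5^7*13^5=343*32*121*78125*371293=38524433447500000


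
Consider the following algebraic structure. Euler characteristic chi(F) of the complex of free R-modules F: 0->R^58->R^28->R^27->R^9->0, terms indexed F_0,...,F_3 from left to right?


chi = sum (-1)^i * rank:
(-1)^0*58=58
(-1)^1*28=-28
(-1)^2*27=27
(-1)^3*9=-9
chi=48


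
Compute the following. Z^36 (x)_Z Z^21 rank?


rank(M(x)N) = rank(M)*rank(N)
36*21 = 756


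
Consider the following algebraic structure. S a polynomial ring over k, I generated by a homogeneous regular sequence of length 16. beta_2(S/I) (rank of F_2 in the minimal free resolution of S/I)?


Regular sequence => Koszul complex is the minimal free resolution.
Syz_1 minimally generated by Koszul relations f_i*e_j - f_j*e_i (i<j): mu(Syz_1) = beta_2 = C(m,2) = m(m-1)/2
m=16
16*15/2 = 120


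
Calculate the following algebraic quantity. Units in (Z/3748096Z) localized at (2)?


Local ring = Z/256Z.
phi(256) = 2^7*(2-1) = 128


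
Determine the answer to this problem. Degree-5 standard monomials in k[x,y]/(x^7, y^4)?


k[x,y], I = (x^7, y^4), d = 5
Need i < 7 and d-i < 4.
Range: 2 <= i <= 5.
H(5) = 4


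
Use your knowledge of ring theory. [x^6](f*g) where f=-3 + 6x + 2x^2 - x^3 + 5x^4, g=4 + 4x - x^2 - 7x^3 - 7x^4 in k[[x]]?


[x^6] = sum a_i*b_j, i+j=6
  2*-7=-14
  -1*-7=7
  5*-1=-5
Sum=-12


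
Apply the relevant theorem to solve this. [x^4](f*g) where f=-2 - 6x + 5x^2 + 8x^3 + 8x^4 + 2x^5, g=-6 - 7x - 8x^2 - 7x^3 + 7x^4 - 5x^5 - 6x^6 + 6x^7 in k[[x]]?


[x^4] = sum a_i*b_j, i+j=4
  -2*7=-14
  -6*-7=42
  5*-8=-40
  8*-7=-56
  8*-6=-48
Sum=-116


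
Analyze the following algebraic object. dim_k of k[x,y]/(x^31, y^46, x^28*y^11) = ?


k[x,y]/I, I = (x^31, y^46, x^28*y^11)
Rect: 31x46=1426. Corner: (31-28)x(46-11)=105.
dim = 1426-105 = 1321


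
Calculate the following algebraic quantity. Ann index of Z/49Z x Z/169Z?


Exponent = lcm of the cyclic orders; pairwise coprime => product.
7^2*13^2=49*169=8281


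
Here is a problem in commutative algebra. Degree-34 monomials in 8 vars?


C(d+n-1,n-1)=C(41,7)=22481940


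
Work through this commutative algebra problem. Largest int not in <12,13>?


gcd(12,13)=1 => F=ab-a-b=12*13-12-13=156-25=131


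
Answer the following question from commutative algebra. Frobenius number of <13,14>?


gcd(13,14)=1 => F=ab-a-b=13*14-13-14=182-27=155


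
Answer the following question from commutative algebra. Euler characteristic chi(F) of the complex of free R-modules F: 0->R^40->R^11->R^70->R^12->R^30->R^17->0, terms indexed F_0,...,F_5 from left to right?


chi = sum (-1)^i * rank:
(-1)^0*40=40
(-1)^1*11=-11
(-1)^2*70=70
(-1)^3*12=-12
(-1)^4*30=30
(-1)^5*17=-17
chi=100


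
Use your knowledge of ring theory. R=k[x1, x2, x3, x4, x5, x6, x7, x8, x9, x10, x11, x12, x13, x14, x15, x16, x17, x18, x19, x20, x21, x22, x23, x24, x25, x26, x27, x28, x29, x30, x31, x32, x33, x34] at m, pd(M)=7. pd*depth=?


pd+depth=34
depth=34-7=27
pd*depth=7*27=189


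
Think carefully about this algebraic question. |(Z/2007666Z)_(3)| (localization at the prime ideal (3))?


3-primary part: 2007666=3^10*34
Size=3^10=59049


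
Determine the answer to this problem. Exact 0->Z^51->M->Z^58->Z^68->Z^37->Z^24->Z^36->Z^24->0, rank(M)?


Alt sum=0:
(-1)^0*51 + (-1)^1*? + (-1)^2*58 + (-1)^3*68 + (-1)^4*37 + (-1)^5*24 + (-1)^6*36 + (-1)^7*24=0
rank(M)=66


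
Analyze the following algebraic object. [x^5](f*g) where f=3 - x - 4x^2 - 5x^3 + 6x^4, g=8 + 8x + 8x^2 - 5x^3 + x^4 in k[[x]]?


[x^5] = sum a_i*b_j, i+j=5
  -1*1=-1
  -4*-5=20
  -5*8=-40
  6*8=48
Sum=27


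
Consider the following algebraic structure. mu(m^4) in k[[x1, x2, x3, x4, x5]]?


C(n+d-1,d)=C(8,4)=70


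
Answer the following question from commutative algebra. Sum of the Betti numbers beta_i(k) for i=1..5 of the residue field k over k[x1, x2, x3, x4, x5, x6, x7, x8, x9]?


Koszul resolution: beta_i(k)=C(n,i), n=9
C(9,1)=9, C(9,2)=36, C(9,3)=84, C(9,4)=126, C(9,5)=126
Sum=381


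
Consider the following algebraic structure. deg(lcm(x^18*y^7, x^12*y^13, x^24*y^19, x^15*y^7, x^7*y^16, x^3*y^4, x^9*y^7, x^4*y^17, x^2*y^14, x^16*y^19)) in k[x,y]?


lcm = componentwise max:
x: max(18,12,24,15,7,3,9,4,2,16)=24
y: max(7,13,19,7,16,4,7,17,14,19)=19
Total=24+19=43


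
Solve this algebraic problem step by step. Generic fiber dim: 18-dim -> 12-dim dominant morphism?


dim(fiber)=dim(X)-dim(Y)=18-12=6


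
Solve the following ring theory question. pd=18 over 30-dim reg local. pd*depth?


pd+depth=30
depth=30-18=12
pd*depth=18*12=216


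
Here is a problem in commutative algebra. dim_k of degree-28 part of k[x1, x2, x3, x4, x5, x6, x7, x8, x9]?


C(d+n-1,n-1)=C(36,8)=30260340


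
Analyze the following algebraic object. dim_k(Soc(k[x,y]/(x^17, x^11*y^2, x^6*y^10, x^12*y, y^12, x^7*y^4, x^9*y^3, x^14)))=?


Socle = ann(m) = span of standard monomials u with x*u, y*u in I (staircase corners).
Redundant generators: x^17
Minimal generators: x^14, x^12*y, x^11*y^2, x^9*y^3, x^7*y^4, x^6*y^10, y^12
Corners: x^5y^11, x^6y^9, x^8y^3, x^10y^2, x^11y, x^13
Socle dim=6


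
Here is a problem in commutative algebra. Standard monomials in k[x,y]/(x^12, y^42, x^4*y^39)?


k[x,y]/I, I = (x^12, y^42, x^4*y^39)
Rect: 12x42=504. Corner: (12-4)x(42-39)=24.
dim = 504-24 = 480


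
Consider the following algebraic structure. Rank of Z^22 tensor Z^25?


rank(M(x)N) = rank(M)*rank(N)
22*25 = 550


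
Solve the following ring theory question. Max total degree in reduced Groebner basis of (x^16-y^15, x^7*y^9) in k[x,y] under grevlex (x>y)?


LT(f1)=x^16, LT(f2)=x^7y^9, lcm=x^16y^9
S(f1,f2) = y^9*f1 - x^9*f2 = -y^24
Reduced GB = {f1, f2, y^24}; degrees 16, 16, 24
Max = 24


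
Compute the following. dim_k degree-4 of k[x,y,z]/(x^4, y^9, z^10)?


Need i<4, j<9, k<10 with i+j+k=4.
For each i, j ranges over max(0,4-i-9)..min(8,4-i):
  i=0: j in [0,4] -> 5
  i=1: j in [0,3] -> 4
  i=2: j in [0,2] -> 3
  i=3: j in [0,1] -> 2
H(4) = 5+4+3+2 = 14


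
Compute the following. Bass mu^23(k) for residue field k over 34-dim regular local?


C(n,i)=C(34,23)=286097760


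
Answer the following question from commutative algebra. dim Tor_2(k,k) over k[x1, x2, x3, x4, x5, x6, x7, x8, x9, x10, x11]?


Koszul: C(n,i)=C(11,2)=55


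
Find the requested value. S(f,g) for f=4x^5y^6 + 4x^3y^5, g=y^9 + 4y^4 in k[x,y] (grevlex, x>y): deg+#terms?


LT(f)=4x^5y^6, LT(g)=y^9
lcm(LM)=x^5y^9
S(f,g) (scaled by 4 to clear denominators) = y^3*f - 4x^5*g = 4x^3y^8 - 16x^5y^4
2 terms, deg 11.
11+2=13


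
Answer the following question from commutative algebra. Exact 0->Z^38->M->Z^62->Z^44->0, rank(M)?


Alt sum=0:
(-1)^0*38 + (-1)^1*? + (-1)^2*62 + (-1)^3*44=0
rank(M)=56


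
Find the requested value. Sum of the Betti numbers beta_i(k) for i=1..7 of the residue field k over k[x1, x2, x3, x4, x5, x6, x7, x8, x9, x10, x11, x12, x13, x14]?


Koszul resolution: beta_i(k)=C(n,i), n=14
C(14,1)=14, C(14,2)=91, C(14,3)=364, C(14,4)=1001, C(14,5)=2002, C(14,6)=3003, C(14,7)=3432
Sum=9907


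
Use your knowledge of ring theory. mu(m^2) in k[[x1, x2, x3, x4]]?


C(n+d-1,d)=C(5,2)=10


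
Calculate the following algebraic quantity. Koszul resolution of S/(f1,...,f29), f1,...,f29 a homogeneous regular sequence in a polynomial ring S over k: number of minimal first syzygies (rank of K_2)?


Regular sequence => Koszul complex is the minimal free resolution.
Syz_1 minimally generated by Koszul relations f_i*e_j - f_j*e_i (i<j): mu(Syz_1) = beta_2 = C(m,2) = m(m-1)/2
m=29
29*28/2 = 406


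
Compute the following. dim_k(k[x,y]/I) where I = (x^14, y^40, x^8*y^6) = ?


k[x,y]/I, I = (x^14, y^40, x^8*y^6)
Rect: 14x40=560. Corner: (14-8)x(40-6)=204.
dim = 560-204 = 356


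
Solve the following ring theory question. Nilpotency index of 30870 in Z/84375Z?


30870^k mod 84375:
k=1: 30870
k=2: 25650
k=3: 40500
k=4: 50625
k=5: 0
First zero at k = 5


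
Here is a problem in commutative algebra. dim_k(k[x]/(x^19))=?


Basis: 1,x,...,x^18
dim=19


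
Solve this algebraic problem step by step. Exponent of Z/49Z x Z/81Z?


Exponent = lcm of the cyclic orders; pairwise coprime => product.
7^2*3^4=49*81=3969


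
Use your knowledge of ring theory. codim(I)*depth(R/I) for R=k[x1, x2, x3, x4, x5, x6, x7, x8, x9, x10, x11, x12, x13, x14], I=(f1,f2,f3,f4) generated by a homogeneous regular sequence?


codim=4, depth=dim(R/I)=14-4=10
Product=4*10=40


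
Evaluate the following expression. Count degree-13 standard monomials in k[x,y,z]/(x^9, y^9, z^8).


Need i<9, j<9, k<8 with i+j+k=13.
For each i, j ranges over max(0,13-i-7)..min(8,13-i):
  i=0: j in [6,8] -> 3
  i=1: j in [5,8] -> 4
  i=2: j in [4,8] -> 5
  i=3: j in [3,8] -> 6
  i=4: j in [2,8] -> 7
  i=5: j in [1,8] -> 8
  i=6: j in [0,7] -> 8
  i=7: j in [0,6] -> 7
  i=8: j in [0,5] -> 6
H(13) = 3+4+5+6+7+8+8+7+6 = 54


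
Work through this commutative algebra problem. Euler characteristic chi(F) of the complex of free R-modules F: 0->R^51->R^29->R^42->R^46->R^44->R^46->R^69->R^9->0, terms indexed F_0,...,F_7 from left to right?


chi = sum (-1)^i * rank:
(-1)^0*51=51
(-1)^1*29=-29
(-1)^2*42=42
(-1)^3*46=-46
(-1)^4*44=44
(-1)^5*46=-46
(-1)^6*69=69
(-1)^7*9=-9
chi=76


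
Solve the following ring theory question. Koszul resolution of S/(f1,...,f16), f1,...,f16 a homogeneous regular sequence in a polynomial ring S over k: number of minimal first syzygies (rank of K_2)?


Regular sequence => Koszul complex is the minimal free resolution.
Syz_1 minimally generated by Koszul relations f_i*e_j - f_j*e_i (i<j): mu(Syz_1) = beta_2 = C(m,2) = m(m-1)/2
m=16
16*15/2 = 120


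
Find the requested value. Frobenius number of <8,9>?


gcd(8,9)=1 => F=ab-a-b=8*9-8-9=72-17=55


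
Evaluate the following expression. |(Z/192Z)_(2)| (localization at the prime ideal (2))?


2-primary part: 192=2^6*3
Size=2^6=64


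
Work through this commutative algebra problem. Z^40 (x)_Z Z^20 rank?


rank(M(x)N) = rank(M)*rank(N)
40*20 = 800


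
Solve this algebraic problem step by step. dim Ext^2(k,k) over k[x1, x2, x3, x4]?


C(n,i)=C(4,2)=6


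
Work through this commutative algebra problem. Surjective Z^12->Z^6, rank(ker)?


rank(ker) = 12-6 = 6


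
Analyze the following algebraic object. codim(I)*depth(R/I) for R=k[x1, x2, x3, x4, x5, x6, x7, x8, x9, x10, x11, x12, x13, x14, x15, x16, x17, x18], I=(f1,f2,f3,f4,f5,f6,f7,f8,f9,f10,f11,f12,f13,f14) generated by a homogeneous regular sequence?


codim=14, depth=dim(R/I)=18-14=4
Product=14*4=56


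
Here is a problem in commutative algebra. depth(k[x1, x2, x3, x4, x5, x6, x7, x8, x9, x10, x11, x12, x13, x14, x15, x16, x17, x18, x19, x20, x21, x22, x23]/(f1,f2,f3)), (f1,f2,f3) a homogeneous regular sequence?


depth(R)=23
depth(R/I)=23-3=20


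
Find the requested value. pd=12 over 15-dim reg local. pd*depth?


pd+depth=15
depth=15-12=3
pd*depth=12*3=36


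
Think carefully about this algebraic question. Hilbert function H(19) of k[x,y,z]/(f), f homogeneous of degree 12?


C(21,2)-C(9,2)=210-36=174


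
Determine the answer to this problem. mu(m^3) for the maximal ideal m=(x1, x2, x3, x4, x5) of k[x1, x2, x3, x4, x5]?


Graded Nakayama: mu(m^d) = dim_k (m^d/m^(d+1)) = #degree-3 monomials in 5 vars
C(n+d-1,d)=C(7,3)=35
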